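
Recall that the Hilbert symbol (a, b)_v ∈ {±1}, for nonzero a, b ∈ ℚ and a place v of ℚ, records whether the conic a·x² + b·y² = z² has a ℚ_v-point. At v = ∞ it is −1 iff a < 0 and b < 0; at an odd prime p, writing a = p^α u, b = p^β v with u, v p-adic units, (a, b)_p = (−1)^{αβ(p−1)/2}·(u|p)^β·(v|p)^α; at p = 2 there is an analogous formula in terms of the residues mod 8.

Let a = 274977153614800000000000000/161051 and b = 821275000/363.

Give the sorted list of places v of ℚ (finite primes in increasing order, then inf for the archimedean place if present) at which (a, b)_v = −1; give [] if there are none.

Mod squares: a ≡ 143, b ≡ 2730. Check v ∈ {∞, 2, 3, 5, 7, 11, 13, 19}.
v=3: a=3^0·(≡2), b=3^-1·(≡1) mod 3; (2|3)=-1, (1|3)=+1; (−1)^{0·-1·1}·(-1)^-1·(+1)^0 = -1.
v=5: a=5^14·(≡2), b=5^5·(≡1) mod 5; (2|5)=-1, (1|5)=+1; (−1)^{14·5·2}·(-1)^5·(+1)^14 = -1.
v=19: a=19^4·(≡8), b=19^2·(≡8) mod 19; (8|19)=-1, (8|19)=-1; (−1)^{4·2·9}·(-1)^2·(-1)^4 = +1.
v=13: a=13^3·(≡8), b=13^1·(≡8) mod 13; (8|13)=-1, (8|13)=-1; (−1)^{3·1·6}·(-1)^1·(-1)^3 = +1.
v=11: a=11^-5·(≡10), b=11^-2·(≡6) mod 11; (10|11)=-1, (6|11)=-1; (−1)^{-5·-2·5}·(-1)^-2·(-1)^-5 = -1.
v=∞: 143 > 0 and 2730 > 0  ⇒  (a,b)_∞ = +1.
v=2: v_2(a)=16, v_2(b)=3; units ≡ 7, 5 (mod 8); ε·ε+αω+βω = 1·0+16·1+3·0 ≡ 0  ⇒  (a,b)_2 = +1.
v=7: a=7^4·(≡6), b=7^1·(≡5) mod 7; (6|7)=-1, (5|7)=-1; (−1)^{4·1·3}·(-1)^1·(-1)^4 = -1.
|Ram(143, 2730)| = 4, even; anisotropic at {3, 5, 7, 11}.

[3, 5, 7, 11]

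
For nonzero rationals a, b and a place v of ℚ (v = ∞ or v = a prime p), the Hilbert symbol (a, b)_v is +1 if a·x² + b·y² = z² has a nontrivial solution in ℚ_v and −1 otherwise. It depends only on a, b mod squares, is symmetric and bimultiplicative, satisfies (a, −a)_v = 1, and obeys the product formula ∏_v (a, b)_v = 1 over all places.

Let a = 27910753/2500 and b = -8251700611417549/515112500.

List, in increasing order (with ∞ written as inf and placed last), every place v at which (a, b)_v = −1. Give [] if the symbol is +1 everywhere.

(a, b) ≡ (96577, -230945) mod (ℚ^×)²; places V = {2, 5, 7, 11, 13, 17, 19, 23, 29, 47, ∞}.
(a,b)_17: α=3, u≡3; β=3, v≡1 (mod 17); (3|17)=-1, (1|17)=+1; sign (−1)^0·-1^3·+1^3 = -1.
(a,b)_∞: sgn(96577)=+, sgn(-230945)=−, so +1.
(a,b)_29: α=0, u≡23; β=-2, v≡18 (mod 29); (23|29)=+1, (18|29)=-1; sign (−1)^0·+1^-2·-1^0 = +1.
(a,b)_7: α=0, u≡3; β=-2, v≡3 (mod 7); (3|7)=-1, (3|7)=-1; sign (−1)^0·-1^-2·-1^0 = +1.
(a,b)_47: α=0, u≡46; β=2, v≡22 (mod 47); (46|47)=-1, (22|47)=-1; sign (−1)^0·-1^2·-1^0 = +1.
(a,b)_2: α=-2, β=-2; u≡1, v≡7 (mod 8); ε(u)ε(v)=0·1, αω(v)=-2·0, βω(u)=-2·0; sum ≡ 0  ⇒  +1.
(a,b)_23: α=1, u≡12; β=4, v≡11 (mod 23); (12|23)=+1, (11|23)=-1; sign (−1)^0·+1^4·-1^1 = -1.
(a,b)_19: α=1, u≡14; β=1, v≡7 (mod 19); (14|19)=-1, (7|19)=+1; sign (−1)^1·-1^1·+1^1 = +1.
(a,b)_11: α=0, u≡8; β=1, v≡4 (mod 11); (8|11)=-1, (4|11)=+1; sign (−1)^0·-1^1·+1^0 = -1.
(a,b)_13: α=1, u≡11; β=1, v≡6 (mod 13); (11|13)=-1, (6|13)=-1; sign (−1)^0·-1^1·-1^1 = +1.
(a,b)_5: α=-4, u≡2; β=-5, v≡1 (mod 5); (2|5)=-1, (1|5)=+1; sign (−1)^0·-1^-5·+1^-4 = -1.
(96577, -230945 / ℚ) ramifies at {5, 11, 17, 23}: a division algebra.

[5, 11, 17, 23]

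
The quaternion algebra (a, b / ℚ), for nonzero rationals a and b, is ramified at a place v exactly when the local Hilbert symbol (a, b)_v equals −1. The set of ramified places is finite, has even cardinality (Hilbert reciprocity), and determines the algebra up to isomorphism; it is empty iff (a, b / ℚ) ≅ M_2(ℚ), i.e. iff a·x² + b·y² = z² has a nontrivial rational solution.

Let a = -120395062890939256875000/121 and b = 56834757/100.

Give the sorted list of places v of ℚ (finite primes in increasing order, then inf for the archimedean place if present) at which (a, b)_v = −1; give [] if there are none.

[2, 3, 5, 13]

(a, b) ≡ (-910, 357) mod (ℚ^×)²; places V = {2, 3, 5, 7, 11, 13, 17, 19, ∞}.
(a,b)_∞: sgn(-910)=−, sgn(357)=+, so +1.
(a,b)_3: α=4, u≡2; β=3, v≡2 (mod 3); (2|3)=-1, (2|3)=-1; sign (−1)^0·-1^3·-1^4 = -1.
(a,b)_5: α=7, u≡2; β=-2, v≡3 (mod 5); (2|5)=-1, (3|5)=-1; sign (−1)^0·-1^-2·-1^7 = -1.
(a,b)_7: α=5, u≡3; β=3, v≡1 (mod 7); (3|7)=-1, (1|7)=+1; sign (−1)^1·-1^3·+1^5 = +1.
(a,b)_13: α=1, u≡2; β=0, v≡2 (mod 13); (2|13)=-1, (2|13)=-1; sign (−1)^0·-1^0·-1^1 = -1.
(a,b)_11: α=-2, u≡4; β=0, v≡1 (mod 11); (4|11)=+1, (1|11)=+1; sign (−1)^0·+1^0·+1^-2 = +1.
(a,b)_2: α=3, β=-2; u≡1, v≡5 (mod 8); ε(u)ε(v)=0·0, αω(v)=3·1, βω(u)=-2·0; sum ≡ 1  ⇒  -1.
(a,b)_17: α=4, u≡2; β=1, v≡8 (mod 17); (2|17)=+1, (8|17)=+1; sign (−1)^0·+1^1·+1^4 = +1.
(a,b)_19: α=4, u≡15; β=2, v≡12 (mod 19); (15|19)=-1, (12|19)=-1; sign (−1)^0·-1^2·-1^4 = +1.
|Ram(-910, 357)| = 4, even; anisotropic at {2, 3, 5, 13}.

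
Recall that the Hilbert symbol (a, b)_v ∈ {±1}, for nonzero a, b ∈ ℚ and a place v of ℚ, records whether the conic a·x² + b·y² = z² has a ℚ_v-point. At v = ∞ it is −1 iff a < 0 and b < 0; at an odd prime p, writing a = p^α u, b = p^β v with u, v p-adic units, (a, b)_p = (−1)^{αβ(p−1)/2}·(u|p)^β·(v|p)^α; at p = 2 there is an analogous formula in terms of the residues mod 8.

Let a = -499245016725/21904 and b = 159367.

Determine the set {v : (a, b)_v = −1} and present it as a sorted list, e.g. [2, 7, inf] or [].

Mod squares: a ≡ -1458821, b ≡ 943. Check v ∈ {∞, 2, 3, 5, 7, 13, 17, 23, 37, 41}.
v=7: a=7^1·(≡2), b=7^0·(≡5) mod 7; (2|7)=+1, (5|7)=-1; (−1)^{1·0·3}·(+1)^0·(-1)^1 = -1.
v=∞: -1458821 < 0 and 943 > 0  ⇒  (a,b)_∞ = +1.
v=2: v_2(a)=-4, v_2(b)=0; units ≡ 3, 7 (mod 8); ε·ε+αω+βω = 1·1+-4·0+0·1 ≡ 1  ⇒  (a,b)_2 = -1.
v=5: a=5^2·(≡4), b=5^0·(≡2) mod 5; (4|5)=+1, (2|5)=-1; (−1)^{2·0·2}·(+1)^0·(-1)^2 = +1.
v=17: a=17^1·(≡12), b=17^0·(≡9) mod 17; (12|17)=-1, (9|17)=+1; (−1)^{1·0·8}·(-1)^0·(+1)^1 = +1.
v=13: a=13^3·(≡10), b=13^2·(≡7) mod 13; (10|13)=+1, (7|13)=-1; (−1)^{3·2·6}·(+1)^2·(-1)^3 = -1.
v=23: a=23^1·(≡7), b=23^1·(≡6) mod 23; (7|23)=-1, (6|23)=+1; (−1)^{1·1·11}·(-1)^1·(+1)^1 = +1.
v=3: a=3^4·(≡1), b=3^0·(≡1) mod 3; (1|3)=+1, (1|3)=+1; (−1)^{4·0·1}·(+1)^0·(+1)^4 = +1.
v=41: a=41^1·(≡15), b=41^1·(≡33) mod 41; (15|41)=-1, (33|41)=+1; (−1)^{1·1·20}·(-1)^1·(+1)^1 = -1.
v=37: a=37^-2·(≡2), b=37^0·(≡8) mod 37; (2|37)=-1, (8|37)=-1; (−1)^{-2·0·18}·(-1)^0·(-1)^-2 = +1.
|Ram(-1458821, 943)| = 4, even; anisotropic at {2, 7, 13, 41}.

[2, 7, 13, 41]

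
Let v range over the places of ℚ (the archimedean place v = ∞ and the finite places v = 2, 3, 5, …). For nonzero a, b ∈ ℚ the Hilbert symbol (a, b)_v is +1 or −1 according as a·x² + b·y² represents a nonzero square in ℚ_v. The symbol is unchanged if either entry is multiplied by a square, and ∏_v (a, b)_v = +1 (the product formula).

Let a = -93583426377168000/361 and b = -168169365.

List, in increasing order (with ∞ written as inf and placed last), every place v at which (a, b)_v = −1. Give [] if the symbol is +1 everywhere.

Mod squares: a ≡ -130, b ≡ -1365. Check v ∈ {∞, 2, 3, 5, 7, 13, 19}.
v=5: a=5^3·(≡1), b=5^1·(≡2) mod 5; (1|5)=+1, (2|5)=-1; (−1)^{3·1·2}·(+1)^1·(-1)^3 = -1.
v=∞: -130 < 0 and -1365 < 0  ⇒  (a,b)_∞ = -1.
v=13: a=13^5·(≡10), b=13^3·(≡12) mod 13; (10|13)=+1, (12|13)=+1; (−1)^{5·3·6}·(+1)^3·(+1)^5 = +1.
v=19: a=19^-2·(≡2), b=19^0·(≡15) mod 19; (2|19)=-1, (15|19)=-1; (−1)^{-2·0·9}·(-1)^0·(-1)^-2 = +1.
v=3: a=3^8·(≡2), b=3^7·(≡1) mod 3; (2|3)=-1, (1|3)=+1; (−1)^{8·7·1}·(-1)^7·(+1)^8 = -1.
v=2: v_2(a)=7, v_2(b)=0; units ≡ 7, 3 (mod 8); ε·ε+αω+βω = 1·1+7·1+0·0 ≡ 0  ⇒  (a,b)_2 = +1.
v=7: a=7^4·(≡6), b=7^1·(≡1) mod 7; (6|7)=-1, (1|7)=+1; (−1)^{4·1·3}·(-1)^1·(+1)^4 = -1.
|Ram(-130, -1365)| = 4, even; anisotropic at {3, 5, 7, ∞}.

[3, 5, 7, inf]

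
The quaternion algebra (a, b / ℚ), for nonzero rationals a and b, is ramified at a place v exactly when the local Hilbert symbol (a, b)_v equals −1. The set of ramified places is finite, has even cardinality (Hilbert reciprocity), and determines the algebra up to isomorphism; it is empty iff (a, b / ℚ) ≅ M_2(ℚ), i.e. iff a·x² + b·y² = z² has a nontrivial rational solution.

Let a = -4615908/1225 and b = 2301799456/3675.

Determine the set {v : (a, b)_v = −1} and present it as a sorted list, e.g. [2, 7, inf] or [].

[2, 3]

Mod squares: a ≡ -33, b ≡ 102. Check v ∈ {∞, 2, 3, 5, 7, 11, 17}.
v=17: a=17^2·(≡8), b=17^3·(≡3) mod 17; (8|17)=+1, (3|17)=-1; (−1)^{2·3·8}·(+1)^3·(-1)^2 = +1.
v=3: a=3^1·(≡1), b=3^-1·(≡1) mod 3; (1|3)=+1, (1|3)=+1; (−1)^{1·-1·1}·(+1)^-1·(+1)^1 = -1.
v=5: a=5^-2·(≡3), b=5^-2·(≡3) mod 5; (3|5)=-1, (3|5)=-1; (−1)^{-2·-2·2}·(-1)^-2·(-1)^-2 = +1.
v=7: a=7^-2·(≡1), b=7^-2·(≡1) mod 7; (1|7)=+1, (1|7)=+1; (−1)^{-2·-2·3}·(+1)^-2·(+1)^-2 = +1.
v=11: a=11^3·(≡2), b=11^4·(≡4) mod 11; (2|11)=-1, (4|11)=+1; (−1)^{3·4·5}·(-1)^4·(+1)^3 = +1.
v=2: v_2(a)=2, v_2(b)=5; units ≡ 7, 3 (mod 8); ε·ε+αω+βω = 1·1+2·1+5·0 ≡ 1  ⇒  (a,b)_2 = -1.
v=∞: -33 < 0 and 102 > 0  ⇒  (a,b)_∞ = +1.
|Ram(-33, 102)| = 2, even; anisotropic at {2, 3}.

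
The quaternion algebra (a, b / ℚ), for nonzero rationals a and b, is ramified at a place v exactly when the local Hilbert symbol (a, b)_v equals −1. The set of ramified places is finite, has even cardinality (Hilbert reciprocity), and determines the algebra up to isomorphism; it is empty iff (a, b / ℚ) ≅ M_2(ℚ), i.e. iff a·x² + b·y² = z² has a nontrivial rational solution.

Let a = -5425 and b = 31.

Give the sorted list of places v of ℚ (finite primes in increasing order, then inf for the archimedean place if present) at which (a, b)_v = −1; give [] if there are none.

[2, 7]

Mod squares: a ≡ -217, b ≡ 31. Check v ∈ {∞, 2, 5, 7, 31}.
v=31: a=31^1·(≡11), b=31^1·(≡1) mod 31; (11|31)=-1, (1|31)=+1; (−1)^{1·1·15}·(-1)^1·(+1)^1 = +1.
v=∞: -217 < 0 and 31 > 0  ⇒  (a,b)_∞ = +1.
v=7: a=7^1·(≡2), b=7^0·(≡3) mod 7; (2|7)=+1, (3|7)=-1; (−1)^{1·0·3}·(+1)^0·(-1)^1 = -1.
v=5: a=5^2·(≡3), b=5^0·(≡1) mod 5; (3|5)=-1, (1|5)=+1; (−1)^{2·0·2}·(-1)^0·(+1)^2 = +1.
v=2: v_2(a)=0, v_2(b)=0; units ≡ 7, 7 (mod 8); ε·ε+αω+βω = 1·1+0·0+0·0 ≡ 1  ⇒  (a,b)_2 = -1.
Ram(-217, 31) = {2, 7}; no ℚ_2-point on the conic.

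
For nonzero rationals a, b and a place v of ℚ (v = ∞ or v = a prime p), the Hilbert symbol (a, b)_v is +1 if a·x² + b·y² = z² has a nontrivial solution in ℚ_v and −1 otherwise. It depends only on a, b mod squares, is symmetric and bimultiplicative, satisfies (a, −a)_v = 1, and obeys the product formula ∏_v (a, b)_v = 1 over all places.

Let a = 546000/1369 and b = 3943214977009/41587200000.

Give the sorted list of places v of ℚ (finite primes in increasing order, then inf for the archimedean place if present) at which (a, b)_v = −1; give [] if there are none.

[3, 5, 7, 13]

(a, b) ≡ (1365, 5) mod (ℚ^×)²; places V = {2, 3, 5, 7, 11, 13, 17, 19, 37, 41, ∞}.
(a,b)_41: α=0, u≡13; β=2, v≡16 (mod 41); (13|41)=-1, (16|41)=+1; sign (−1)^0·-1^2·+1^0 = +1.
(a,b)_37: α=-2, u≡28; β=2, v≡2 (mod 37); (28|37)=+1, (2|37)=-1; sign (−1)^0·+1^2·-1^-2 = +1.
(a,b)_11: α=0, u≡3; β=2, v≡3 (mod 11); (3|11)=+1, (3|11)=+1; sign (−1)^0·+1^2·+1^0 = +1.
(a,b)_13: α=1, u≡9; β=0, v≡6 (mod 13); (9|13)=+1, (6|13)=-1; sign (−1)^0·+1^0·-1^1 = -1.
(a,b)_5: α=3, u≡2; β=-5, v≡1 (mod 5); (2|5)=-1, (1|5)=+1; sign (−1)^0·-1^-5·+1^3 = -1.
(a,b)_2: α=4, β=-12; u≡5, v≡5 (mod 8); ε(u)ε(v)=0·0, αω(v)=4·1, βω(u)=-12·1; sum ≡ 0  ⇒  +1.
(a,b)_7: α=1, u≡5; β=2, v≡3 (mod 7); (5|7)=-1, (3|7)=-1; sign (−1)^0·-1^2·-1^1 = -1.
(a,b)_∞: sgn(1365)=+, sgn(5)=+, so +1.
(a,b)_19: α=0, u≡16; β=-2, v≡1 (mod 19); (16|19)=+1, (1|19)=+1; sign (−1)^0·+1^-2·+1^0 = +1.
(a,b)_17: α=0, u≡5; β=2, v≡12 (mod 17); (5|17)=-1, (12|17)=-1; sign (−1)^0·-1^2·-1^0 = +1.
(a,b)_3: α=1, u≡2; β=-2, v≡2 (mod 3); (2|3)=-1, (2|3)=-1; sign (−1)^0·-1^-2·-1^1 = -1.
|Ram(1365, 5)| = 4, even; anisotropic at {3, 5, 7, 13}.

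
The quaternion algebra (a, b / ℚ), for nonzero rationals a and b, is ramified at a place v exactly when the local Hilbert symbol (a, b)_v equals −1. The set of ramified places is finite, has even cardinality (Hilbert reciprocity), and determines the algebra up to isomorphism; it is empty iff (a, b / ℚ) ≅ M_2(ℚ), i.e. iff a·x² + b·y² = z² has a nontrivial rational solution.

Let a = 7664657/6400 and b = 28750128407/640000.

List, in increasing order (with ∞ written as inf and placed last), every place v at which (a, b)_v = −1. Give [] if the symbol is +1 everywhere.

Mod squares: a ≡ 45353, b ≡ 1463. Check v ∈ {∞, 2, 5, 7, 11, 13, 19, 31}.
v=5: a=5^-2·(≡2), b=5^-4·(≡3) mod 5; (2|5)=-1, (3|5)=-1; (−1)^{-2·-4·2}·(-1)^-4·(-1)^-2 = +1.
v=13: a=13^2·(≡12), b=13^2·(≡5) mod 13; (12|13)=+1, (5|13)=-1; (−1)^{2·2·6}·(+1)^2·(-1)^2 = +1.
v=31: a=31^1·(≡6), b=31^2·(≡24) mod 31; (6|31)=-1, (24|31)=-1; (−1)^{1·2·15}·(-1)^2·(-1)^1 = -1.
v=7: a=7^1·(≡2), b=7^1·(≡6) mod 7; (2|7)=+1, (6|7)=-1; (−1)^{1·1·3}·(+1)^1·(-1)^1 = +1.
v=2: v_2(a)=-8, v_2(b)=-10; units ≡ 1, 7 (mod 8); ε·ε+αω+βω = 0·1+-8·0+-10·0 ≡ 0  ⇒  (a,b)_2 = +1.
v=11: a=11^1·(≡4), b=11^3·(≡3) mod 11; (4|11)=+1, (3|11)=+1; (−1)^{1·3·5}·(+1)^3·(+1)^1 = -1.
v=∞: 45353 > 0 and 1463 > 0  ⇒  (a,b)_∞ = +1.
v=19: a=19^1·(≡8), b=19^1·(≡9) mod 19; (8|19)=-1, (9|19)=+1; (−1)^{1·1·9}·(-1)^1·(+1)^1 = +1.
|Ram(45353, 1463)| = 2, even; anisotropic at {11, 31}.

[11, 31]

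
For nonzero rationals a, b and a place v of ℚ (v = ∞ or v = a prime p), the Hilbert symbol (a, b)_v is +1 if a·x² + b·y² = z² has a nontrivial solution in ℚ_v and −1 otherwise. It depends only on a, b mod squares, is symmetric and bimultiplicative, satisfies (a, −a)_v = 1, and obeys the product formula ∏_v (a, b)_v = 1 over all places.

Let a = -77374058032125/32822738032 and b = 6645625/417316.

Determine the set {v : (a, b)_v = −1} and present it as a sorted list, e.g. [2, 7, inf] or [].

Mod squares: a ≡ -2090795, b ≡ 217. Check v ∈ {∞, 2, 3, 5, 7, 17, 19, 29, 31, 37, 41, 47, 53}.
v=29: a=29^2·(≡10), b=29^0·(≡12) mod 29; (10|29)=-1, (12|29)=-1; (−1)^{2·0·14}·(-1)^0·(-1)^2 = +1.
v=3: a=3^2·(≡1), b=3^0·(≡1) mod 3; (1|3)=+1, (1|3)=+1; (−1)^{2·0·1}·(+1)^0·(+1)^2 = +1.
v=53: a=53^-2·(≡27), b=53^0·(≡34) mod 53; (27|53)=-1, (34|53)=-1; (−1)^{-2·0·26}·(-1)^0·(-1)^-2 = +1.
v=∞: -2090795 < 0 and 217 > 0  ⇒  (a,b)_∞ = +1.
v=37: a=37^2·(≡9), b=37^0·(≡8) mod 37; (9|37)=+1, (8|37)=-1; (−1)^{2·0·18}·(+1)^0·(-1)^2 = +1.
v=19: a=19^-2·(≡15), b=19^-2·(≡8) mod 19; (15|19)=-1, (8|19)=-1; (−1)^{-2·-2·9}·(-1)^-2·(-1)^-2 = +1.
v=17: a=17^-2·(≡9), b=17^-2·(≡15) mod 17; (9|17)=+1, (15|17)=+1; (−1)^{-2·-2·8}·(+1)^-2·(+1)^-2 = +1.
v=7: a=7^-1·(≡5), b=7^3·(≡5) mod 7; (5|7)=-1, (5|7)=-1; (−1)^{-1·3·3}·(-1)^3·(-1)^-1 = -1.
v=31: a=31^1·(≡30), b=31^1·(≡19) mod 31; (30|31)=-1, (19|31)=+1; (−1)^{1·1·15}·(-1)^1·(+1)^1 = +1.
v=2: v_2(a)=-4, v_2(b)=-2; units ≡ 5, 1 (mod 8); ε·ε+αω+βω = 0·0+-4·0+-2·1 ≡ 0  ⇒  (a,b)_2 = +1.
v=47: a=47^1·(≡24), b=47^0·(≡20) mod 47; (24|47)=+1, (20|47)=-1; (−1)^{1·0·23}·(+1)^0·(-1)^1 = -1.
v=41: a=41^1·(≡5), b=41^0·(≡26) mod 41; (5|41)=+1, (26|41)=-1; (−1)^{1·0·20}·(+1)^0·(-1)^1 = -1.
v=5: a=5^3·(≡4), b=5^4·(≡3) mod 5; (4|5)=+1, (3|5)=-1; (−1)^{3·4·2}·(+1)^4·(-1)^3 = -1.
|Ram(-2090795, 217)| = 4, even; anisotropic at {5, 7, 41, 47}.

[5, 7, 41, 47]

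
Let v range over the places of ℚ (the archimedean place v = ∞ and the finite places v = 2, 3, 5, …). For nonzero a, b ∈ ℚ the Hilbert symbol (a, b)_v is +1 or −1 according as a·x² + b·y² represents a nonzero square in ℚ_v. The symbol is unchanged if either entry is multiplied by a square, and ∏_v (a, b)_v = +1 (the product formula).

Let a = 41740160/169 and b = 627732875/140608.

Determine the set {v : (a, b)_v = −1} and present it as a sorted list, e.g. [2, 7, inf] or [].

(a, b) ≡ (110, 455) mod (ℚ^×)²; places V = {2, 5, 7, 11, 13, ∞}.
(a,b)_2: α=7, β=-6; u≡7, v≡7 (mod 8); ε(u)ε(v)=1·1, αω(v)=7·0, βω(u)=-6·0; sum ≡ 1  ⇒  -1.
(a,b)_11: α=3, u≡8; β=4, v≡5 (mod 11); (8|11)=-1, (5|11)=+1; sign (−1)^0·-1^4·+1^3 = +1.
(a,b)_13: α=-2, u≡7; β=-3, v≡10 (mod 13); (7|13)=-1, (10|13)=+1; sign (−1)^0·-1^-3·+1^-2 = -1.
(a,b)_7: α=2, u≡3; β=3, v≡4 (mod 7); (3|7)=-1, (4|7)=+1; sign (−1)^0·-1^3·+1^2 = -1.
(a,b)_∞: sgn(110)=+, sgn(455)=+, so +1.
(a,b)_5: α=1, u≡3; β=3, v≡1 (mod 5); (3|5)=-1, (1|5)=+1; sign (−1)^0·-1^3·+1^1 = -1.
Ram(110, 455) = {2, 5, 7, 13}; no ℚ_2-point on the conic.

[2, 5, 7, 13]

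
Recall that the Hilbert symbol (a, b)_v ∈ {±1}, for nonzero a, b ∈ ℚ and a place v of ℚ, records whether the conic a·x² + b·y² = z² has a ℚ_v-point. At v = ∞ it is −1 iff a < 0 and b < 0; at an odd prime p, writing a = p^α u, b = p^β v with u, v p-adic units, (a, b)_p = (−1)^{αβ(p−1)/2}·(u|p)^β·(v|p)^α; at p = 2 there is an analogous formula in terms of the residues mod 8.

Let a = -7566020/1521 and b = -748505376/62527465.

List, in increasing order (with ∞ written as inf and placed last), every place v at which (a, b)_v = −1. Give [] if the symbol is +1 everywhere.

(a, b) ≡ (-6545, -13090) mod (ℚ^×)²; places V = {2, 3, 5, 7, 11, 13, 17, 23, 31, ∞}.
(a,b)_5: α=1, u≡1; β=-1, v≡3 (mod 5); (1|5)=+1, (3|5)=-1; sign (−1)^0·+1^-1·-1^1 = -1.
(a,b)_7: α=1, u≡5; β=-1, v≡5 (mod 7); (5|7)=-1, (5|7)=-1; sign (−1)^1·-1^-1·-1^1 = -1.
(a,b)_∞: sgn(-6545)=−, sgn(-13090)=−, so -1.
(a,b)_11: α=1, u≡7; β=-1, v≡3 (mod 11); (7|11)=-1, (3|11)=+1; sign (−1)^1·-1^-1·+1^1 = +1.
(a,b)_3: α=-2, u≡1; β=2, v≡2 (mod 3); (1|3)=+1, (2|3)=-1; sign (−1)^0·+1^2·-1^-2 = +1.
(a,b)_13: α=-2, u≡5; β=-2, v≡1 (mod 13); (5|13)=-1, (1|13)=+1; sign (−1)^0·-1^-2·+1^-2 = +1.
(a,b)_23: α=0, u≡20; β=2, v≡20 (mod 23); (20|23)=-1, (20|23)=-1; sign (−1)^0·-1^2·-1^0 = +1.
(a,b)_31: α=0, u≡13; β=-2, v≡21 (mod 31); (13|31)=-1, (21|31)=-1; sign (−1)^0·-1^-2·-1^0 = +1.
(a,b)_17: α=3, u≡3; β=3, v≡12 (mod 17); (3|17)=-1, (12|17)=-1; sign (−1)^0·-1^3·-1^3 = +1.
(a,b)_2: α=2, β=5; u≡7, v≡7 (mod 8); ε(u)ε(v)=1·1, αω(v)=2·0, βω(u)=5·0; sum ≡ 1  ⇒  -1.
|Ram(-6545, -13090)| = 4, even; anisotropic at {2, 5, 7, ∞}.

[2, 5, 7, inf]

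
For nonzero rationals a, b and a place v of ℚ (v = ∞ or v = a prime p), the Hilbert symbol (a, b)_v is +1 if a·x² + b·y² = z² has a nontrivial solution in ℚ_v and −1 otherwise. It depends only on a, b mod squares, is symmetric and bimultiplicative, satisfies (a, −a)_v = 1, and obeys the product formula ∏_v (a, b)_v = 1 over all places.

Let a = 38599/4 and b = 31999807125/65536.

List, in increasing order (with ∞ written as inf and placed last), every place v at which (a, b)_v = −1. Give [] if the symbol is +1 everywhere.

Mod squares: a ≡ 319, b ≡ 393965. Check v ∈ {∞, 2, 3, 5, 11, 13, 19, 29}.
v=5: a=5^0·(≡1), b=5^3·(≡2) mod 5; (1|5)=+1, (2|5)=-1; (−1)^{0·3·2}·(+1)^3·(-1)^0 = +1.
v=29: a=29^1·(≡21), b=29^1·(≡13) mod 29; (21|29)=-1, (13|29)=+1; (−1)^{1·1·14}·(-1)^1·(+1)^1 = -1.
v=13: a=13^0·(≡7), b=13^1·(≡5) mod 13; (7|13)=-1, (5|13)=-1; (−1)^{0·1·6}·(-1)^1·(-1)^0 = -1.
v=2: v_2(a)=-2, v_2(b)=-16; units ≡ 7, 5 (mod 8); ε·ε+αω+βω = 1·0+-2·1+-16·0 ≡ 0  ⇒  (a,b)_2 = +1.
v=11: a=11^3·(≡10), b=11^1·(≡6) mod 11; (10|11)=-1, (6|11)=-1; (−1)^{3·1·5}·(-1)^1·(-1)^3 = -1.
v=19: a=19^0·(≡12), b=19^3·(≡4) mod 19; (12|19)=-1, (4|19)=+1; (−1)^{0·3·9}·(-1)^3·(+1)^0 = -1.
v=3: a=3^0·(≡1), b=3^2·(≡2) mod 3; (1|3)=+1, (2|3)=-1; (−1)^{0·2·1}·(+1)^2·(-1)^0 = +1.
v=∞: 319 > 0 and 393965 > 0  ⇒  (a,b)_∞ = +1.
(319, 393965 / ℚ) ramifies at {11, 13, 19, 29}: a division algebra.

[11, 13, 19, 29]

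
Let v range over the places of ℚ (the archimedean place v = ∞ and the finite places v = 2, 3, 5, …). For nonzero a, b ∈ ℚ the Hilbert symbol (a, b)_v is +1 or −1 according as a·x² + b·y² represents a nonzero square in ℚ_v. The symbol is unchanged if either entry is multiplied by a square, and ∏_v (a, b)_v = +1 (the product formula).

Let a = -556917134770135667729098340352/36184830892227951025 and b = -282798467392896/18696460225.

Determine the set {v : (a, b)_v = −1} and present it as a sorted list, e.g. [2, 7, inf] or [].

(a, b) ≡ (-238, -3094) mod (ℚ^×)²; places V = {2, 3, 5, 7, 13, 17, 19, 23, 29, 37, 41, ∞}.
(a,b)_23: α=-2, u≡10; β=-2, v≡17 (mod 23); (10|23)=-1, (17|23)=-1; sign (−1)^0·-1^-2·-1^-2 = +1.
(a,b)_17: α=7, u≡12; β=3, v≡14 (mod 17); (12|17)=-1, (14|17)=-1; sign (−1)^0·-1^3·-1^7 = +1.
(a,b)_19: α=2, u≡7; β=2, v≡13 (mod 19); (7|19)=+1, (13|19)=-1; sign (−1)^0·+1^2·-1^2 = +1.
(a,b)_2: α=11, β=7; u≡1, v≡5 (mod 8); ε(u)ε(v)=0·0, αω(v)=11·1, βω(u)=7·0; sum ≡ 1  ⇒  -1.
(a,b)_3: α=8, u≡2; β=4, v≡2 (mod 3); (2|3)=-1, (2|3)=-1; sign (−1)^0·-1^4·-1^8 = +1.
(a,b)_7: α=3, u≡2; β=1, v≡5 (mod 7); (2|7)=+1, (5|7)=-1; sign (−1)^1·+1^1·-1^3 = +1.
(a,b)_5: α=-2, u≡3; β=-2, v≡1 (mod 5); (3|5)=-1, (1|5)=+1; sign (−1)^0·-1^-2·+1^-2 = +1.
(a,b)_29: α=-4, u≡7; β=-2, v≡6 (mod 29); (7|29)=+1, (6|29)=+1; sign (−1)^0·+1^-2·+1^-4 = +1.
(a,b)_13: α=8, u≡10; β=3, v≡9 (mod 13); (10|13)=+1, (9|13)=+1; sign (−1)^0·+1^3·+1^8 = +1.
(a,b)_37: α=-2, u≡26; β=0, v≡35 (mod 37); (26|37)=+1, (35|37)=-1; sign (−1)^0·+1^0·-1^-2 = +1.
(a,b)_41: α=-4, u≡37; β=-2, v≡35 (mod 41); (37|41)=+1, (35|41)=-1; sign (−1)^0·+1^-2·-1^-4 = +1.
(a,b)_∞: sgn(-238)=−, sgn(-3094)=−, so -1.
|Ram(-238, -3094)| = 2, even; anisotropic at {2, ∞}.

[2, inf]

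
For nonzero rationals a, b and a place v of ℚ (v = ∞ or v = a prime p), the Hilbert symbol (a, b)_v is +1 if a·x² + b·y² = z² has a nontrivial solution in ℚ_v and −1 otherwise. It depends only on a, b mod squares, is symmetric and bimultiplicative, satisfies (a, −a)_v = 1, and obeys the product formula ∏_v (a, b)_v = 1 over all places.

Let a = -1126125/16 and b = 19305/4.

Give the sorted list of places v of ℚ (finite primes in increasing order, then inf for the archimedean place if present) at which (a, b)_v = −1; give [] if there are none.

[3, 7, 11, 13]

(a, b) ≡ (-5005, 2145) mod (ℚ^×)²; places V = {2, 3, 5, 7, 11, 13, ∞}.
(a,b)_5: α=3, u≡1; β=1, v≡4 (mod 5); (1|5)=+1, (4|5)=+1; sign (−1)^0·+1^1·+1^3 = +1.
(a,b)_2: α=-4, β=-2; u≡3, v≡1 (mod 8); ε(u)ε(v)=1·0, αω(v)=-4·0, βω(u)=-2·1; sum ≡ 0  ⇒  +1.
(a,b)_∞: sgn(-5005)=−, sgn(2145)=+, so +1.
(a,b)_7: α=1, u≡3; β=0, v≡5 (mod 7); (3|7)=-1, (5|7)=-1; sign (−1)^0·-1^0·-1^1 = -1.
(a,b)_13: α=1, u≡11; β=1, v≡4 (mod 13); (11|13)=-1, (4|13)=+1; sign (−1)^0·-1^1·+1^1 = -1.
(a,b)_3: α=2, u≡2; β=3, v≡1 (mod 3); (2|3)=-1, (1|3)=+1; sign (−1)^0·-1^3·+1^2 = -1.
(a,b)_11: α=1, u≡7; β=1, v≡7 (mod 11); (7|11)=-1, (7|11)=-1; sign (−1)^1·-1^1·-1^1 = -1.
Ram(-5005, 2145) = {3, 7, 11, 13}; no ℚ_3-point on the conic.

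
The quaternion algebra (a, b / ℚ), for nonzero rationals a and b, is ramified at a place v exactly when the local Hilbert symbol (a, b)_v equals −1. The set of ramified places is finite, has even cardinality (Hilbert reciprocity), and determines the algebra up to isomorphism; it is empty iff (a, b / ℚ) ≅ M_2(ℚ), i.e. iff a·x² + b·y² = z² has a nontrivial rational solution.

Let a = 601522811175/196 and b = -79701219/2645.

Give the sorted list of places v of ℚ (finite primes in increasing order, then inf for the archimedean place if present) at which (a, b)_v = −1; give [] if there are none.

[5, 11, 13, 37]

(a, b) ≡ (394383, -122655) mod (ℚ^×)²; places V = {2, 3, 5, 7, 11, 13, 17, 19, 23, 37, ∞}.
(a,b)_2: α=-2, β=0; u≡7, v≡1 (mod 8); ε(u)ε(v)=1·0, αω(v)=-2·0, βω(u)=0·0; sum ≡ 0  ⇒  +1.
(a,b)_5: α=2, u≡2; β=-1, v≡4 (mod 5); (2|5)=-1, (4|5)=+1; sign (−1)^0·-1^-1·+1^2 = -1.
(a,b)_17: α=1, u≡10; β=1, v≡14 (mod 17); (10|17)=-1, (14|17)=-1; sign (−1)^0·-1^1·-1^1 = +1.
(a,b)_∞: sgn(394383)=+, sgn(-122655)=−, so +1.
(a,b)_11: α=1, u≡4; β=0, v≡8 (mod 11); (4|11)=+1, (8|11)=-1; sign (−1)^0·+1^0·-1^1 = -1.
(a,b)_13: α=2, u≡6; β=1, v≡9 (mod 13); (6|13)=-1, (9|13)=+1; sign (−1)^0·-1^1·+1^2 = -1.
(a,b)_7: α=-2, u≡5; β=0, v≡3 (mod 7); (5|7)=-1, (3|7)=-1; sign (−1)^0·-1^0·-1^-2 = +1.
(a,b)_19: α=3, u≡1; β=2, v≡5 (mod 19); (1|19)=+1, (5|19)=+1; sign (−1)^0·+1^2·+1^3 = +1.
(a,b)_37: α=1, u≡3; β=1, v≡5 (mod 37); (3|37)=+1, (5|37)=-1; sign (−1)^0·+1^1·-1^1 = -1.
(a,b)_3: α=1, u≡1; β=3, v≡2 (mod 3); (1|3)=+1, (2|3)=-1; sign (−1)^1·+1^3·-1^1 = +1.
(a,b)_23: α=0, u≡12; β=-2, v≡12 (mod 23); (12|23)=+1, (12|23)=+1; sign (−1)^0·+1^-2·+1^0 = +1.
Ram(394383, -122655) = {5, 11, 13, 37}; no ℚ_5-point on the conic.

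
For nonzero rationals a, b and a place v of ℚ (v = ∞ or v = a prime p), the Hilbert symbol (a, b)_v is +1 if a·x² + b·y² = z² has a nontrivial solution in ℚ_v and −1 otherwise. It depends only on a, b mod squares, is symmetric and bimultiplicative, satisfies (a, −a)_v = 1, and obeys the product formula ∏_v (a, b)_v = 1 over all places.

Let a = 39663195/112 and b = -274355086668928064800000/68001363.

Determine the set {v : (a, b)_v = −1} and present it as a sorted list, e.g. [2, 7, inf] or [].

(a, b) ≡ (1365, -15015) mod (ℚ^×)²; places V = {2, 3, 5, 7, 11, 13, 23, 41, ∞}.
(a,b)_41: α=2, u≡28; β=4, v≡16 (mod 41); (28|41)=-1, (16|41)=+1; sign (−1)^0·-1^4·+1^2 = +1.
(a,b)_2: α=-4, β=8; u≡5, v≡1 (mod 8); ε(u)ε(v)=0·0, αω(v)=-4·0, βω(u)=8·1; sum ≡ 0  ⇒  +1.
(a,b)_3: α=1, u≡2; β=-5, v≡2 (mod 3); (2|3)=-1, (2|3)=-1; sign (−1)^1·-1^-5·-1^1 = -1.
(a,b)_7: α=-1, u≡6; β=3, v≡1 (mod 7); (6|7)=-1, (1|7)=+1; sign (−1)^1·-1^3·+1^-1 = +1.
(a,b)_∞: sgn(1365)=+, sgn(-15015)=−, so +1.
(a,b)_11: α=2, u≡3; β=5, v≡6 (mod 11); (3|11)=+1, (6|11)=-1; sign (−1)^0·+1^5·-1^2 = +1.
(a,b)_5: α=1, u≡2; β=5, v≡3 (mod 5); (2|5)=-1, (3|5)=-1; sign (−1)^0·-1^5·-1^1 = +1.
(a,b)_23: α=0, u≡2; β=-4, v≡18 (mod 23); (2|23)=+1, (18|23)=+1; sign (−1)^0·+1^-4·+1^0 = +1.
(a,b)_13: α=1, u≡4; β=3, v≡7 (mod 13); (4|13)=+1, (7|13)=-1; sign (−1)^0·+1^3·-1^1 = -1.
(1365, -15015 / ℚ) ramifies at {3, 13}: a division algebra.

[3, 13]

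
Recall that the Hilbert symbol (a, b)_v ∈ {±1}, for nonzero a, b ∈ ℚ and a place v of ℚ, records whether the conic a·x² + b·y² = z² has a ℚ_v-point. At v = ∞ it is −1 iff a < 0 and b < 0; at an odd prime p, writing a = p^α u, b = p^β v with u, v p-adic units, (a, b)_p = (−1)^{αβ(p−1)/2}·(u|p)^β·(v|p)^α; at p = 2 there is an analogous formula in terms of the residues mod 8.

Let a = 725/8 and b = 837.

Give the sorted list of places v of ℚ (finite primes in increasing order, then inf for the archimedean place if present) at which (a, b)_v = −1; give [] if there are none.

Mod squares: a ≡ 58, b ≡ 93. Check v ∈ {∞, 2, 3, 5, 29, 31}.
v=2: v_2(a)=-3, v_2(b)=0; units ≡ 5, 5 (mod 8); ε·ε+αω+βω = 0·0+-3·1+0·1 ≡ 1  ⇒  (a,b)_2 = -1.
v=29: a=29^1·(≡14), b=29^0·(≡25) mod 29; (14|29)=-1, (25|29)=+1; (−1)^{1·0·14}·(-1)^0·(+1)^1 = +1.
v=31: a=31^0·(≡17), b=31^1·(≡27) mod 31; (17|31)=-1, (27|31)=-1; (−1)^{0·1·15}·(-1)^1·(-1)^0 = -1.
v=5: a=5^2·(≡3), b=5^0·(≡2) mod 5; (3|5)=-1, (2|5)=-1; (−1)^{2·0·2}·(-1)^0·(-1)^2 = +1.
v=3: a=3^0·(≡1), b=3^3·(≡1) mod 3; (1|3)=+1, (1|3)=+1; (−1)^{0·3·1}·(+1)^3·(+1)^0 = +1.
v=∞: 58 > 0 and 93 > 0  ⇒  (a,b)_∞ = +1.
|Ram(58, 93)| = 2, even; anisotropic at {2, 31}.

[2, 31]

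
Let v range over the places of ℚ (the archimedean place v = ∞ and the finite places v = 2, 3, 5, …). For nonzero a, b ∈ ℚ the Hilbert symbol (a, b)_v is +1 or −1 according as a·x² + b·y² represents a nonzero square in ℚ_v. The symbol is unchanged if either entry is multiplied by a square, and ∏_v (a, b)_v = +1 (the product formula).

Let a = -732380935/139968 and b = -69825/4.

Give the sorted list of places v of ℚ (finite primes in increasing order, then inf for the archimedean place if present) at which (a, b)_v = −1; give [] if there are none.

[2, 3, 5, 13, 19, inf]

Mod squares: a ≡ -107445, b ≡ -57. Check v ∈ {∞, 2, 3, 5, 7, 11, 13, 19, 29}.
v=3: a=3^-7·(≡2), b=3^1·(≡2) mod 3; (2|3)=-1, (2|3)=-1; (−1)^{-7·1·1}·(-1)^1·(-1)^-7 = -1.
v=7: a=7^0·(≡5), b=7^2·(≡6) mod 7; (5|7)=-1, (6|7)=-1; (−1)^{0·2·3}·(-1)^2·(-1)^0 = +1.
v=13: a=13^3·(≡3), b=13^0·(≡6) mod 13; (3|13)=+1, (6|13)=-1; (−1)^{3·0·6}·(+1)^0·(-1)^3 = -1.
v=19: a=19^1·(≡4), b=19^1·(≡17) mod 19; (4|19)=+1, (17|19)=+1; (−1)^{1·1·9}·(+1)^1·(+1)^1 = -1.
v=5: a=5^1·(≡1), b=5^2·(≡3) mod 5; (1|5)=+1, (3|5)=-1; (−1)^{1·2·2}·(+1)^2·(-1)^1 = -1.
v=11: a=11^2·(≡1), b=11^0·(≡9) mod 11; (1|11)=+1, (9|11)=+1; (−1)^{2·0·5}·(+1)^0·(+1)^2 = +1.
v=2: v_2(a)=-6, v_2(b)=-2; units ≡ 3, 7 (mod 8); ε·ε+αω+βω = 1·1+-6·0+-2·1 ≡ 1  ⇒  (a,b)_2 = -1.
v=∞: -107445 < 0 and -57 < 0  ⇒  (a,b)_∞ = -1.
v=29: a=29^1·(≡20), b=29^0·(≡9) mod 29; (20|29)=+1, (9|29)=+1; (−1)^{1·0·14}·(+1)^0·(+1)^1 = +1.
|Ram(-107445, -57)| = 6, even; anisotropic at {2, 3, 5, 13, 19, ∞}.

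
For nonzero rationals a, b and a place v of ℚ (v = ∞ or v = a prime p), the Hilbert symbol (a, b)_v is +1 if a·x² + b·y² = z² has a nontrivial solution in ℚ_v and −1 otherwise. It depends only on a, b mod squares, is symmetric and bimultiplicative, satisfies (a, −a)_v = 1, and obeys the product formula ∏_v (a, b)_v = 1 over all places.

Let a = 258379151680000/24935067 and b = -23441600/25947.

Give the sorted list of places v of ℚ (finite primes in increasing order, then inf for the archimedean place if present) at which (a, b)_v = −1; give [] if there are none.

[2, 3, 19, 23]

Mod squares: a ≡ 34086, b ≡ -897. Check v ∈ {∞, 2, 3, 5, 7, 13, 19, 23, 29, 31}.
v=∞: 34086 > 0 and -897 < 0  ⇒  (a,b)_∞ = +1.
v=7: a=7^0·(≡5), b=7^2·(≡3) mod 7; (5|7)=-1, (3|7)=-1; (−1)^{0·2·3}·(-1)^2·(-1)^0 = +1.
v=13: a=13^3·(≡9), b=13^1·(≡9) mod 13; (9|13)=+1, (9|13)=+1; (−1)^{3·1·6}·(+1)^1·(+1)^3 = +1.
v=3: a=3^-3·(≡1), b=3^-3·(≡1) mod 3; (1|3)=+1, (1|3)=+1; (−1)^{-3·-3·1}·(+1)^-3·(+1)^-3 = -1.
v=5: a=5^4·(≡4), b=5^2·(≡3) mod 5; (4|5)=+1, (3|5)=-1; (−1)^{4·2·2}·(+1)^2·(-1)^4 = +1.
v=31: a=31^-4·(≡30), b=31^-2·(≡5) mod 31; (30|31)=-1, (5|31)=+1; (−1)^{-4·-2·15}·(-1)^-2·(+1)^-4 = +1.
v=19: a=19^1·(≡14), b=19^0·(≡12) mod 19; (14|19)=-1, (12|19)=-1; (−1)^{1·0·9}·(-1)^0·(-1)^1 = -1.
v=29: a=29^2·(≡17), b=29^0·(≡11) mod 29; (17|29)=-1, (11|29)=-1; (−1)^{2·0·14}·(-1)^0·(-1)^2 = +1.
v=2: v_2(a)=9, v_2(b)=6; units ≡ 3, 7 (mod 8); ε·ε+αω+βω = 1·1+9·0+6·1 ≡ 1  ⇒  (a,b)_2 = -1.
v=23: a=23^1·(≡14), b=23^1·(≡15) mod 23; (14|23)=-1, (15|23)=-1; (−1)^{1·1·11}·(-1)^1·(-1)^1 = -1.
(34086, -897 / ℚ) ramifies at {2, 3, 19, 23}: a division algebra.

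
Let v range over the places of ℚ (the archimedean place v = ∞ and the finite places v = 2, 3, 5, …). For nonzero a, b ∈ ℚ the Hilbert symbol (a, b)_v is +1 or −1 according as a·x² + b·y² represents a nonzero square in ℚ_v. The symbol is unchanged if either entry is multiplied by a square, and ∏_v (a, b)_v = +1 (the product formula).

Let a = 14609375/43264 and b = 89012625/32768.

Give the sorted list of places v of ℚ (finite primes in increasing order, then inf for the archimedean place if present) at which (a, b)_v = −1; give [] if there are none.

[3, 11]

Mod squares: a ≡ 935, b ≡ 7410. Check v ∈ {∞, 2, 3, 5, 11, 13, 17, 19, 31}.
v=31: a=31^0·(≡28), b=31^2·(≡28) mod 31; (28|31)=+1, (28|31)=+1; (−1)^{0·2·15}·(+1)^2·(+1)^0 = +1.
v=2: v_2(a)=-8, v_2(b)=-15; units ≡ 7, 1 (mod 8); ε·ε+αω+βω = 1·0+-8·0+-15·0 ≡ 0  ⇒  (a,b)_2 = +1.
v=3: a=3^0·(≡2), b=3^1·(≡1) mod 3; (2|3)=-1, (1|3)=+1; (−1)^{0·1·1}·(-1)^1·(+1)^0 = -1.
v=19: a=19^0·(≡9), b=19^1·(≡18) mod 19; (9|19)=+1, (18|19)=-1; (−1)^{0·1·9}·(+1)^1·(-1)^0 = +1.
v=∞: 935 > 0 and 7410 > 0  ⇒  (a,b)_∞ = +1.
v=5: a=5^7·(≡3), b=5^3·(≡2) mod 5; (3|5)=-1, (2|5)=-1; (−1)^{7·3·2}·(-1)^3·(-1)^7 = +1.
v=13: a=13^-2·(≡3), b=13^1·(≡8) mod 13; (3|13)=+1, (8|13)=-1; (−1)^{-2·1·6}·(+1)^1·(-1)^-2 = +1.
v=17: a=17^1·(≡9), b=17^0·(≡9) mod 17; (9|17)=+1, (9|17)=+1; (−1)^{1·0·8}·(+1)^0·(+1)^1 = +1.
v=11: a=11^1·(≡7), b=11^0·(≡2) mod 11; (7|11)=-1, (2|11)=-1; (−1)^{1·0·5}·(-1)^0·(-1)^1 = -1.
Ram(935, 7410) = {3, 11}; no ℚ_3-point on the conic.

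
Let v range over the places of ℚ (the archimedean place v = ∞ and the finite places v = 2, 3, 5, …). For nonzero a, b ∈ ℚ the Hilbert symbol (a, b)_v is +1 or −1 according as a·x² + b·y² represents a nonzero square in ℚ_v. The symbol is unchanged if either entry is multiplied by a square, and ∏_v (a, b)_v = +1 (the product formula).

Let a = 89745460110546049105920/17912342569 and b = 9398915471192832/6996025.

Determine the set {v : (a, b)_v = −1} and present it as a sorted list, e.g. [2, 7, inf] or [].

(a, b) ≡ (81055, 43) mod (ℚ^×)²; places V = {2, 3, 5, 11, 13, 19, 23, 29, 43, ∞}.
(a,b)_∞: sgn(81055)=+, sgn(43)=+, so +1.
(a,b)_23: α=-6, u≡6; β=-4, v≡5 (mod 23); (6|23)=+1, (5|23)=-1; sign (−1)^0·+1^-4·-1^-6 = +1.
(a,b)_13: α=3, u≡8; β=2, v≡12 (mod 13); (8|13)=-1, (12|13)=+1; sign (−1)^0·-1^2·+1^3 = +1.
(a,b)_11: α=-2, u≡8; β=0, v≡8 (mod 11); (8|11)=-1, (8|11)=-1; sign (−1)^0·-1^0·-1^-2 = +1.
(a,b)_19: α=2, u≡5; β=2, v≡6 (mod 19); (5|19)=+1, (6|19)=+1; sign (−1)^0·+1^2·+1^2 = +1.
(a,b)_43: α=5, u≡35; β=3, v≡21 (mod 43); (35|43)=+1, (21|43)=+1; sign (−1)^1·+1^3·+1^5 = -1.
(a,b)_5: α=1, u≡1; β=-2, v≡2 (mod 5); (1|5)=+1, (2|5)=-1; sign (−1)^0·+1^-2·-1^1 = -1.
(a,b)_29: α=1, u≡11; β=2, v≡27 (mod 29); (11|29)=-1, (27|29)=-1; sign (−1)^0·-1^2·-1^1 = -1.
(a,b)_2: α=16, β=8; u≡7, v≡3 (mod 8); ε(u)ε(v)=1·1, αω(v)=16·1, βω(u)=8·0; sum ≡ 1  ⇒  -1.
(a,b)_3: α=4, u≡1; β=2, v≡1 (mod 3); (1|3)=+1, (1|3)=+1; sign (−1)^0·+1^2·+1^4 = +1.
(81055, 43 / ℚ) ramifies at {2, 5, 29, 43}: a division algebra.

[2, 5, 29, 43]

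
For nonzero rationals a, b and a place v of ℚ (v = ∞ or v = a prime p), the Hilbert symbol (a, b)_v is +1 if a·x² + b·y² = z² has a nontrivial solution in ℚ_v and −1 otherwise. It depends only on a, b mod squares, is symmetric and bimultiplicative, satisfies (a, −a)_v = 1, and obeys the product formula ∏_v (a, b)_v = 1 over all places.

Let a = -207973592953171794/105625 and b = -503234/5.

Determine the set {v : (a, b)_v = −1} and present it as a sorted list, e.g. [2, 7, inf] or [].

(a, b) ≡ (-434, -6970) mod (ℚ^×)²; places V = {2, 3, 5, 7, 13, 17, 19, 29, 31, 41, ∞}.
(a,b)_13: α=-2, u≡5; β=0, v≡7 (mod 13); (5|13)=-1, (7|13)=-1; sign (−1)^0·-1^0·-1^-2 = +1.
(a,b)_5: α=-4, u≡4; β=-1, v≡1 (mod 5); (4|5)=+1, (1|5)=+1; sign (−1)^0·+1^-1·+1^-4 = +1.
(a,b)_7: α=1, u≡4; β=0, v≡2 (mod 7); (4|7)=+1, (2|7)=+1; sign (−1)^0·+1^0·+1^1 = +1.
(a,b)_19: α=4, u≡18; β=2, v≡10 (mod 19); (18|19)=-1, (10|19)=-1; sign (−1)^0·-1^2·-1^4 = +1.
(a,b)_2: α=1, β=1; u≡7, v≡3 (mod 8); ε(u)ε(v)=1·1, αω(v)=1·1, βω(u)=1·0; sum ≡ 0  ⇒  +1.
(a,b)_31: α=1, u≡24; β=0, v≡4 (mod 31); (24|31)=-1, (4|31)=+1; sign (−1)^0·-1^0·+1^1 = +1.
(a,b)_29: α=2, u≡6; β=0, v≡18 (mod 29); (6|29)=+1, (18|29)=-1; sign (−1)^0·+1^0·-1^2 = +1.
(a,b)_∞: sgn(-434)=−, sgn(-6970)=−, so -1.
(a,b)_41: α=2, u≡22; β=1, v≡38 (mod 41); (22|41)=-1, (38|41)=-1; sign (−1)^0·-1^1·-1^2 = -1.
(a,b)_17: α=2, u≡16; β=1, v≡16 (mod 17); (16|17)=+1, (16|17)=+1; sign (−1)^0·+1^1·+1^2 = +1.
(a,b)_3: α=2, u≡1; β=0, v≡2 (mod 3); (1|3)=+1, (2|3)=-1; sign (−1)^0·+1^0·-1^2 = +1.
|Ram(-434, -6970)| = 2, even; anisotropic at {41, ∞}.

[41, inf]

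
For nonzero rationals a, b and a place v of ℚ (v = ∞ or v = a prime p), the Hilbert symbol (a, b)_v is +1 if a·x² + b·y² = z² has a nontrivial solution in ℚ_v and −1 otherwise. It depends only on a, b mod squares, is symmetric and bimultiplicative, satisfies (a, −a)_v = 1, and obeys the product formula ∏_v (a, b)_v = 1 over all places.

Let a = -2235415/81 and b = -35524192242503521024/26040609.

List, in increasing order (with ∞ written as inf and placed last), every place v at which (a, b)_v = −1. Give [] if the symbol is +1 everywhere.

Mod squares: a ≡ -7735, b ≡ -19. Check v ∈ {∞, 2, 3, 5, 7, 13, 17, 19, 23, 43}.
v=23: a=23^0·(≡2), b=23^4·(≡9) mod 23; (2|23)=+1, (9|23)=+1; (−1)^{0·4·11}·(+1)^4·(+1)^0 = +1.
v=3: a=3^-4·(≡2), b=3^-12·(≡2) mod 3; (2|3)=-1, (2|3)=-1; (−1)^{-4·-12·1}·(-1)^-12·(-1)^-4 = +1.
v=5: a=5^1·(≡2), b=5^0·(≡4) mod 5; (2|5)=-1, (4|5)=+1; (−1)^{1·0·2}·(-1)^0·(+1)^1 = +1.
v=17: a=17^3·(≡16), b=17^4·(≡4) mod 17; (16|17)=+1, (4|17)=+1; (−1)^{3·4·8}·(+1)^4·(+1)^3 = +1.
v=13: a=13^1·(≡3), b=13^2·(≡2) mod 13; (3|13)=+1, (2|13)=-1; (−1)^{1·2·6}·(+1)^2·(-1)^1 = -1.
v=19: a=19^0·(≡6), b=19^1·(≡15) mod 19; (6|19)=+1, (15|19)=-1; (−1)^{0·1·9}·(+1)^1·(-1)^0 = +1.
v=7: a=7^1·(≡4), b=7^-2·(≡1) mod 7; (4|7)=+1, (1|7)=+1; (−1)^{1·-2·3}·(+1)^-2·(+1)^1 = +1.
v=43: a=43^0·(≡12), b=43^2·(≡31) mod 43; (12|43)=-1, (31|43)=+1; (−1)^{0·2·21}·(-1)^2·(+1)^0 = +1.
v=∞: -7735 < 0 and -19 < 0  ⇒  (a,b)_∞ = -1.
v=2: v_2(a)=0, v_2(b)=8; units ≡ 1, 5 (mod 8); ε·ε+αω+βω = 0·0+0·1+8·0 ≡ 0  ⇒  (a,b)_2 = +1.
|Ram(-7735, -19)| = 2, even; anisotropic at {13, ∞}.

[13, inf]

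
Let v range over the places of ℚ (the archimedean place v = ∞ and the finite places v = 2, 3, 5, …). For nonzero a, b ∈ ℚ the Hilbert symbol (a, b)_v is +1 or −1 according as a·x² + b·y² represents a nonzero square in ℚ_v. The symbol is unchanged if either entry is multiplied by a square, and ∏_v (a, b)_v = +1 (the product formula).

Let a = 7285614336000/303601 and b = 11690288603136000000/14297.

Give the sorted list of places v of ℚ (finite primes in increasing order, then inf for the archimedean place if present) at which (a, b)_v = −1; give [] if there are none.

[3, 5]

(a, b) ≡ (2310, 4862) mod (ℚ^×)²; places V = {2, 3, 5, 7, 11, 13, 17, 19, 29, ∞}.
(a,b)_17: α=0, u≡13; β=-1, v≡7 (mod 17); (13|17)=+1, (7|17)=-1; sign (−1)^0·+1^-1·-1^0 = +1.
(a,b)_13: α=2, u≡12; β=3, v≡4 (mod 13); (12|13)=+1, (4|13)=+1; sign (−1)^0·+1^3·+1^2 = +1.
(a,b)_∞: sgn(2310)=+, sgn(4862)=+, so +1.
(a,b)_19: α=-2, u≡1; β=0, v≡11 (mod 19); (1|19)=+1, (11|19)=+1; sign (−1)^0·+1^0·+1^-2 = +1.
(a,b)_2: α=11, β=19; u≡3, v≡7 (mod 8); ε(u)ε(v)=1·1, αω(v)=11·0, βω(u)=19·1; sum ≡ 0  ⇒  +1.
(a,b)_3: α=7, u≡2; β=10, v≡2 (mod 3); (2|3)=-1, (2|3)=-1; sign (−1)^0·-1^10·-1^7 = -1.
(a,b)_11: α=1, u≡3; β=1, v≡8 (mod 11); (3|11)=+1, (8|11)=-1; sign (−1)^1·+1^1·-1^1 = +1.
(a,b)_5: α=3, u≡3; β=6, v≡2 (mod 5); (3|5)=-1, (2|5)=-1; sign (−1)^0·-1^6·-1^3 = -1.
(a,b)_7: α=1, u≡2; β=0, v≡1 (mod 7); (2|7)=+1, (1|7)=+1; sign (−1)^0·+1^0·+1^1 = +1.
(a,b)_29: α=-2, u≡15; β=-2, v≡12 (mod 29); (15|29)=-1, (12|29)=-1; sign (−1)^0·-1^-2·-1^-2 = +1.
|Ram(2310, 4862)| = 2, even; anisotropic at {3, 5}.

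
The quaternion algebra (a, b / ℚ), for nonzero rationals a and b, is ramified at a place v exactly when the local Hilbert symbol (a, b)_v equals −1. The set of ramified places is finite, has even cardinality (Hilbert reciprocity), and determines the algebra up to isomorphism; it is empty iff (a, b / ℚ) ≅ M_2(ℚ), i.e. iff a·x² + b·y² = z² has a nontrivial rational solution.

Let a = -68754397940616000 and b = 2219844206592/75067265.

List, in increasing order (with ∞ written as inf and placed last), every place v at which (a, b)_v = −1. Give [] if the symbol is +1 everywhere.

[2, 3, 5, 37]

Mod squares: a ≡ -292485, b ≡ 584970. Check v ∈ {∞, 2, 3, 5, 7, 13, 17, 23, 31, 37}.
v=17: a=17^3·(≡15), b=17^1·(≡13) mod 17; (15|17)=+1, (13|17)=+1; (−1)^{3·1·8}·(+1)^1·(+1)^3 = +1.
v=2: v_2(a)=6, v_2(b)=15; units ≡ 3, 5 (mod 8); ε·ε+αω+βω = 1·0+6·1+15·1 ≡ 1  ⇒  (a,b)_2 = -1.
v=37: a=37^1·(≡18), b=37^-1·(≡36) mod 37; (18|37)=-1, (36|37)=+1; (−1)^{1·-1·18}·(-1)^-1·(+1)^1 = -1.
v=∞: -292485 < 0 and 584970 > 0  ⇒  (a,b)_∞ = +1.
v=13: a=13^0·(≡11), b=13^-2·(≡12) mod 13; (11|13)=-1, (12|13)=+1; (−1)^{0·-2·6}·(-1)^-2·(+1)^0 = +1.
v=7: a=7^0·(≡3), b=7^-4·(≡4) mod 7; (3|7)=-1, (4|7)=+1; (−1)^{0·-4·3}·(-1)^-4·(+1)^0 = +1.
v=5: a=5^3·(≡2), b=5^-1·(≡4) mod 5; (2|5)=-1, (4|5)=+1; (−1)^{3·-1·2}·(-1)^-1·(+1)^3 = -1.
v=23: a=23^2·(≡13), b=23^2·(≡7) mod 23; (13|23)=+1, (7|23)=-1; (−1)^{2·2·11}·(+1)^2·(-1)^2 = +1.
v=31: a=31^3·(≡5), b=31^1·(≡17) mod 31; (5|31)=+1, (17|31)=-1; (−1)^{3·1·15}·(+1)^1·(-1)^3 = +1.
v=3: a=3^1·(≡2), b=3^5·(≡2) mod 3; (2|3)=-1, (2|3)=-1; (−1)^{1·5·1}·(-1)^5·(-1)^1 = -1.
Ram(-292485, 584970) = {2, 3, 5, 37}; no ℚ_2-point on the conic.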